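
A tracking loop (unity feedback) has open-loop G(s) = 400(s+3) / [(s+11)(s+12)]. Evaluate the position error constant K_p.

100/11

G(s) has no factors of s in the denominator, so the system is type 0.
K_p = lim_{s→0} G(s) = 400·3 / (11·12) = 100/11.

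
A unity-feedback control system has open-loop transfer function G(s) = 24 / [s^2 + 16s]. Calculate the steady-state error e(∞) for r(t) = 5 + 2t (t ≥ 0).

Factoring s from the denominator leaves a polynomial with constant term 16, so the system is type 1. Treating each term separately:
  • 5: tracked with zero error.
  • 2t: e_ss = 2/K_v with K_v=1.5 → 4/3.
Total e_ss = 4/3.

4/3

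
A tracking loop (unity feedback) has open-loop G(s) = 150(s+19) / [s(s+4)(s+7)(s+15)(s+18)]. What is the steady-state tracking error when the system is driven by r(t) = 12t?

3024/95

One free integrator in G(s): this is a type 1 system.
K_v = lim_{s→0} s·G(s) = 150·19 / (4·7·15·18) = 95/252.
e_ss = 12/K_v = 12/(95/252) = 3024/95.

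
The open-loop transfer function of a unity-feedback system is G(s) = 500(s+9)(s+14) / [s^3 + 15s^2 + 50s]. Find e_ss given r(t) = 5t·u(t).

The denominator has no term below 50s — 1 pole at s=0, type 1.
K_v = lim_{s→0} s·G(s) = 500·9·14 / 50 = 1260.
e_ss = 5/K_v = 5/1260 = 1/252.

1/252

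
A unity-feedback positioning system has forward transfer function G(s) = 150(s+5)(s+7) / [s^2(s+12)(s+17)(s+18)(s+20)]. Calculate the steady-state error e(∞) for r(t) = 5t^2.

4896/35

G(s) has two factors of s in the denominator, so the system is type 2.
K_a = lim_{s→0} s^2·G(s) = 150·5·7 / (12·17·18·20) = 175/2448.
r(t) = 5t^2 gives R(s) = 10/s^3.
e_ss = 10/K_a = 10/(175/2448) = 4896/35.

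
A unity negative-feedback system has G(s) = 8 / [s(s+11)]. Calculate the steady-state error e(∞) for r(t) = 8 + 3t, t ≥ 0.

System type = 1 (one pole at s=0). Treating each term separately:
  • 8: tracked with zero error.
  • 3t: e_ss = 3/K_v with K_v=8/11 → 4.125.
Total e_ss = 4.125.

4.125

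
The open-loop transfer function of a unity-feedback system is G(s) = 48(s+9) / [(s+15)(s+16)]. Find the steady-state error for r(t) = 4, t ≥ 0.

System type = 0 (no poles at s=0).
K_p = lim_{s→0} G(s) = 48·9 / (15·16) = 1.8.
e_ss = 4/(1 + K_p) = 4/2.8 = 10/7.

10/7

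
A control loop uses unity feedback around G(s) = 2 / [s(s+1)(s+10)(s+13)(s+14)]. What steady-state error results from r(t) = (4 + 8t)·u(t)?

7280

One free integrator in G(s): this is a type 1 system. Treating each term separately:
  • 4: tracked with zero error.
  • 8t: e_ss = 8/K_v with K_v=1/910 → 7280.
Total e_ss = 7280.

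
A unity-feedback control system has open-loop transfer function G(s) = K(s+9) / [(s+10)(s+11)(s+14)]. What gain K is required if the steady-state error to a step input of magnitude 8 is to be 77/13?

60

System type = 0 (no poles at s=0).
K_p = lim_{s→0} G(s) = K·9 / (10·11·14) = (9/1540)·K.
e_ss = 8/(1 + K_p) = 77/13 ⇒ 1 + (9/1540)·K = 104/77 ⇒ K = 60.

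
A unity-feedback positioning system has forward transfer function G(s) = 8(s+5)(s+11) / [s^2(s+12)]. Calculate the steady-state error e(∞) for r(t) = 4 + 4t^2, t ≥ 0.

12/55

Two free integrators in G(s): this is a type 2 system. Taking each input component in turn:
  • 4: tracked with zero error.
  • 4t^2: e_ss = 8/K_a with K_a=110/3 → 12/55.
Total e_ss = 12/55.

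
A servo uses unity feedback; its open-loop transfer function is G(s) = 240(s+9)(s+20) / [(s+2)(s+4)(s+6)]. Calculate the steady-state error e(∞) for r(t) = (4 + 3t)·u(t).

The open loop has no poles at the origin → type 0 system. By superposition:
  • 4: e_ss = 4/(1+K_p) with K_p=900 → 4/901.
  • 3t: a type-0 system cannot track it, e_ss → ∞.
The unbounded component dominates.

infinity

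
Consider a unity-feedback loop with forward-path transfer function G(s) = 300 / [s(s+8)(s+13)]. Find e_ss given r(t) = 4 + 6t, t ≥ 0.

2.08

G(s) has one factor of s in the denominator, so the system is type 1. By superposition:
  • 4: tracked with zero error.
  • 6t: e_ss = 6/K_v with K_v=75/26 → 2.08.
Total e_ss = 2.08.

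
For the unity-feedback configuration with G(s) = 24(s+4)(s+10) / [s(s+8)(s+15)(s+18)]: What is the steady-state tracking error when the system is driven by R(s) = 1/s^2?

G(s) has one factor of s in the denominator, so the system is type 1.
K_v = lim_{s→0} s·G(s) = 24·4·10 / (8·15·18) = 4/9.
e_ss = 1/K_v = 1/(4/9) = 2.25.

2.25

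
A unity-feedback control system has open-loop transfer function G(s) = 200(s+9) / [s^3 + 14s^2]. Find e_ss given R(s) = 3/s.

0

Lowest-order denominator term is 14s^2, so the open loop has 2 poles at the origin → type 2 system.
K_p = ∞ for a type-2 system; e_ss to a step is zero.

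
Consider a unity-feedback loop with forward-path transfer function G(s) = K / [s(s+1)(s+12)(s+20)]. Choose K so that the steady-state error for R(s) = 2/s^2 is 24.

One free integrator in G(s): this is a type 1 system.
K_v = lim_{s→0} s·G(s) = K / (1·12·20) = (1/240)·K.
e_ss = 2/K_v = 24 ⇒ K_v = 1/12 ⇒ K = (1/12)/(1/240) = 20.

20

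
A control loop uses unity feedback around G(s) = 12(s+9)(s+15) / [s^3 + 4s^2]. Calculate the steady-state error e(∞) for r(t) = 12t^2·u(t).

Factoring s^2 from the denominator leaves a polynomial with constant term 4, so the system is type 2.
K_a = lim_{s→0} s^2·G(s) = 12·9·15 / 4 = 405.
r(t) = 12t^2 gives R(s) = 24/s^3.
e_ss = 24/K_a = 24/405 = 8/135.

8/135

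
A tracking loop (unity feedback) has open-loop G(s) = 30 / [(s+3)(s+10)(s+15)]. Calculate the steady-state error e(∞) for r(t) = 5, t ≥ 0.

System type = 0 (no poles at s=0).
K_p = lim_{s→0} G(s) = 30 / (3·10·15) = 1/15.
e_ss = 5/(1 + K_p) = 5/(16/15) = 4.6875.

4.6875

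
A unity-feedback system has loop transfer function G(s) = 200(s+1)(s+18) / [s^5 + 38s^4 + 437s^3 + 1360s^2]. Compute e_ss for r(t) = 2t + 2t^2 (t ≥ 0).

The denominator has no term below 1360s^2 — 2 poles at s=0, type 2. By superposition:
  • 2t: tracked with zero error.
  • 2t^2: e_ss = 4/K_a with K_a=45/17 → 68/45.
Total e_ss = 68/45.

68/45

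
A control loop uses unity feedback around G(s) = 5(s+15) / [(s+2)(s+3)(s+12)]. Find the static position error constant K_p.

25/24

System type = 0 (no poles at s=0).
K_p = lim_{s→0} G(s) = 5·15 / (2·3·12) = 25/24.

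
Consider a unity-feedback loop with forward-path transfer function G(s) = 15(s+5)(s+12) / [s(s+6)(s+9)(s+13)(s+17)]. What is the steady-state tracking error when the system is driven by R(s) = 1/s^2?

G(s) has one factor of s in the denominator, so the system is type 1.
K_v = lim_{s→0} s·G(s) = 15·5·12 / (6·9·13·17) = 50/663.
e_ss = 1/K_v = 1/(50/663) = 13.26.

13.26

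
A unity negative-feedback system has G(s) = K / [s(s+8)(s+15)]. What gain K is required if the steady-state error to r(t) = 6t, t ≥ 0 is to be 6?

120

The open loop has one pole at the origin → type 1 system.
K_v = lim_{s→0} s·G(s) = K / (8·15) = (1/120)·K.
e_ss = 6/K_v = 6 ⇒ K_v = 1 ⇒ K = 1/(1/120) = 120.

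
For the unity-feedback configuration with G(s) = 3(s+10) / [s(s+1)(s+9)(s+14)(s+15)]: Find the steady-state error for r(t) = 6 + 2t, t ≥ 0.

126

System type = 1 (one pole at s=0). Treating each term separately:
  • 6: tracked with zero error.
  • 2t: e_ss = 2/K_v with K_v=1/63 → 126.
Total e_ss = 126.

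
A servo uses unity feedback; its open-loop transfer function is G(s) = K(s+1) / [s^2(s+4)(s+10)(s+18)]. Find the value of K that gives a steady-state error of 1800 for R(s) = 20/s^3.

G(s) has two factors of s in the denominator, so the system is type 2.
K_a = lim_{s→0} s^2·G(s) = K·1 / (4·10·18) = (1/720)·K.
e_ss = 20/K_a = 1800 ⇒ K_a = 1/90 ⇒ K = (1/90)/(1/720) = 8.

8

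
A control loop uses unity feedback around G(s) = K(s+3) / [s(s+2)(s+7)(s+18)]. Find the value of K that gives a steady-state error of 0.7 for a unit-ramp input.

G(s) has one factor of s in the denominator, so the system is type 1.
K_v = lim_{s→0} s·G(s) = K·3 / (2·7·18) = (1/84)·K.
e_ss = 1/K_v = 0.7 ⇒ K_v = 10/7 ⇒ K = (10/7)/(1/84) = 120.

120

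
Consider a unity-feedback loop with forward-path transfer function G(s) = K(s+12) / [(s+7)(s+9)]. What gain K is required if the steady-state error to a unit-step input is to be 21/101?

The open loop has no poles at the origin → type 0 system.
K_p = lim_{s→0} G(s) = K·12 / (7·9) = (4/21)·K.
e_ss = 1/(1 + K_p) = 21/101 ⇒ 1 + (4/21)·K = 101/21 ⇒ K = 20.

20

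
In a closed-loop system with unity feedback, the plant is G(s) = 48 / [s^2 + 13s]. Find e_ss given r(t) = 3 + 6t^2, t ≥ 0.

infinity

The denominator has no term below 13s — 1 pole at s=0, type 1. Taking each input component in turn:
  • 3: tracked with zero error.
  • 6t^2: a type-1 system cannot track it, e_ss → ∞.
The unbounded component dominates.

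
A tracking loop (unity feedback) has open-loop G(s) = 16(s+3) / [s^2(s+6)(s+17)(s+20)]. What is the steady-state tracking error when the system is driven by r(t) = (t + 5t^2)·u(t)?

425

Two free integrators in G(s): this is a type 2 system. Taking each input component in turn:
  • t: tracked with zero error.
  • 5t^2: e_ss = 10/K_a with K_a=2/85 → 425.
Total e_ss = 425.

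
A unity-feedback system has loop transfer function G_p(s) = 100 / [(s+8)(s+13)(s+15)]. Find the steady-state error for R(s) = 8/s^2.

infinity

The open loop has no poles at the origin → type 0 system.
For a type-0 system K_v = 0, so e_ss to a ramp input is unbounded.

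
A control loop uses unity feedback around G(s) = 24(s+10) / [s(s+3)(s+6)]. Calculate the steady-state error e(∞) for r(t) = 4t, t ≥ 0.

0.3

One free integrator in G(s): this is a type 1 system.
K_v = lim_{s→0} s·G(s) = 24·10 / (3·6) = 40/3.
e_ss = 4/K_v = 4/(40/3) = 0.3.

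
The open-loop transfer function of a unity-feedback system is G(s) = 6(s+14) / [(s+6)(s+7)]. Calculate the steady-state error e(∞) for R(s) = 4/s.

System type = 0 (no poles at s=0).
K_p = lim_{s→0} G(s) = 6·14 / (6·7) = 2.
e_ss = 4/(1 + K_p) = 4/3.

4/3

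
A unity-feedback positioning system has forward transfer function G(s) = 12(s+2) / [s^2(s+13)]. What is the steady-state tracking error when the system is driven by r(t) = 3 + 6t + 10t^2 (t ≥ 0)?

65/6

System type = 2 (two poles at s=0). By superposition:
  • 3: tracked with zero error.
  • 6t: tracked with zero error.
  • 10t^2: e_ss = 20/K_a with K_a=24/13 → 65/6.
Total e_ss = 65/6.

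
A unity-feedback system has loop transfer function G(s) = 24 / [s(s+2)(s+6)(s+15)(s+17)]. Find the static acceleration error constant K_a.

System type = 1 (one pole at s=0).
K_a = lim_{s→0} s^2·G(s) = 0 (the extra factor of s kills the finite limit).

0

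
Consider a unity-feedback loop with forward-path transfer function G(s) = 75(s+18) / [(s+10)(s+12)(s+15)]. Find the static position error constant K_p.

The open loop has no poles at the origin → type 0 system.
K_p = lim_{s→0} G(s) = 75·18 / (10·12·15) = 0.75.

0.75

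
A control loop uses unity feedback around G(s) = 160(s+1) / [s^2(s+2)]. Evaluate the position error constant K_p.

K_p = lim_{s→0} G(s); with 2 poles at the origin the limit diverges, so K_p = ∞.

infinity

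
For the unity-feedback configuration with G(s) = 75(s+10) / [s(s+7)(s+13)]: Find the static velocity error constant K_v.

750/91

One free integrator in G(s): this is a type 1 system.
K_v = lim_{s→0} s·G(s) = 75·10 / (7·13) = 750/91.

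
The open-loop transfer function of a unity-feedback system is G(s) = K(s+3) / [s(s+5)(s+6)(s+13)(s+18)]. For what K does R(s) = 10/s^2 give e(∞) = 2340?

The open loop has one pole at the origin → type 1 system.
K_v = lim_{s→0} s·G(s) = K·3 / (5·6·13·18) = (1/2340)·K.
e_ss = 10/K_v = 2340 ⇒ K_v = 1/234 ⇒ K = (1/234)/(1/2340) = 10.

10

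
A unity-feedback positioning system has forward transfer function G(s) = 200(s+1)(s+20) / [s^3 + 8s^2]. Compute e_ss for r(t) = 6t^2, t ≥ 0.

The denominator has no term below 8s^2 — 2 poles at s=0, type 2.
K_a = lim_{s→0} s^2·G(s) = 200·1·20 / 8 = 500.
r(t) = 6t^2 gives R(s) = 12/s^3.
e_ss = 12/K_a = 12/500 = 0.024.

0.024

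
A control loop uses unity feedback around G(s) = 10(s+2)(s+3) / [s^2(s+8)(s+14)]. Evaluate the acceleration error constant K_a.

15/28

G(s) has two factors of s in the denominator, so the system is type 2.
K_a = lim_{s→0} s^2·G(s) = 10·2·3 / (8·14) = 15/28.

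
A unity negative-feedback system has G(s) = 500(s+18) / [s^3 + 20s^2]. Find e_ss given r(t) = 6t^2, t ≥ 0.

Factoring s^2 from the denominator leaves a polynomial with constant term 20, so the system is type 2.
K_a = lim_{s→0} s^2·G(s) = 500·18 / 20 = 450.
r(t) = 6t^2 gives R(s) = 12/s^3.
e_ss = 12/K_a = 12/450 = 2/75.

2/75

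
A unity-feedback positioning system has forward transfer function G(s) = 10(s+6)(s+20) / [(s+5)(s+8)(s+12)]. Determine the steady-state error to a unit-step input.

The open loop has no poles at the origin → type 0 system.
K_p = lim_{s→0} G(s) = 10·6·20 / (5·8·12) = 2.5.
e_ss = 1/(1 + K_p) = 1/3.5 = 2/7.

2/7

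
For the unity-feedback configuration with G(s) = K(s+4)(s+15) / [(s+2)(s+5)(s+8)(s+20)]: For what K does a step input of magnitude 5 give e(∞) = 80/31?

G(s) has no factors of s in the denominator, so the system is type 0.
K_p = lim_{s→0} G(s) = K·4·15 / (2·5·8·20) = 0.0375·K.
e_ss = 5/(1 + K_p) = 80/31 ⇒ 1 + 0.0375·K = 1.9375 ⇒ K = 25.

25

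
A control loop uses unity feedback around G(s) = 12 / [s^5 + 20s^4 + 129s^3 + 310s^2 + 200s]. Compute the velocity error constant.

0.06

The denominator has no term below 200s — 1 pole at s=0, type 1.
K_v = lim_{s→0} s·G(s) = 12 / 200 = 0.06.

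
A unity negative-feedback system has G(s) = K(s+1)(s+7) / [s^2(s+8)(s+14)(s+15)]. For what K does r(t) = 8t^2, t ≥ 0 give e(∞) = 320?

12

G(s) has two factors of s in the denominator, so the system is type 2.
K_a = lim_{s→0} s^2·G(s) = K·1·7 / (8·14·15) = (1/240)·K.
e_ss = 16/K_a = 320 ⇒ K_a = 0.05 ⇒ K = 0.05/(1/240) = 12.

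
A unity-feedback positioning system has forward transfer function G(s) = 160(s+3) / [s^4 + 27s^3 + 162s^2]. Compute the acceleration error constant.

Factoring s^2 from the denominator leaves a polynomial with constant term 162, so the system is type 2.
K_a = lim_{s→0} s^2·G(s) = 160·3 / 162 = 80/27.

80/27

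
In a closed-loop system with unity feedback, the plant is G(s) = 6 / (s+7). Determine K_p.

6/7

System type = 0 (no poles at s=0).
K_p = lim_{s→0} G(s) = 6 / (7) = 6/7.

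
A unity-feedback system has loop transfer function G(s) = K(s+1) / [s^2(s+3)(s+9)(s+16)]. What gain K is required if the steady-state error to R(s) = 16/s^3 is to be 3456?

The open loop has two poles at the origin → type 2 system.
K_a = lim_{s→0} s^2·G(s) = K·1 / (3·9·16) = (1/432)·K.
e_ss = 16/K_a = 3456 ⇒ K_a = 1/216 ⇒ K = (1/216)/(1/432) = 2.

2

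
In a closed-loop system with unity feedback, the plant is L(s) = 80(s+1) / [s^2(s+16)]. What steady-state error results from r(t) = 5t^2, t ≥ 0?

L(s) has two factors of s in the denominator, so the system is type 2.
K_a = lim_{s→0} s^2·L(s) = 80·1 / (16) = 5.
r(t) = 5t^2 gives R(s) = 10/s^3.
e_ss = 10/K_a = 10/5 = 2.

2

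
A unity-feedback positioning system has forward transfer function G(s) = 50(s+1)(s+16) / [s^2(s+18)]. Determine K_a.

System type = 2 (two poles at s=0).
K_a = lim_{s→0} s^2·G(s) = 50·1·16 / (18) = 400/9.

400/9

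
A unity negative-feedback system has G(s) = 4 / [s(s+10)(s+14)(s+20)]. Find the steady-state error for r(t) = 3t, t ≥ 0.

2100

System type = 1 (one pole at s=0).
K_v = lim_{s→0} s·G(s) = 4 / (10·14·20) = 1/700.
e_ss = 3/K_v = 3/(1/700) = 2100.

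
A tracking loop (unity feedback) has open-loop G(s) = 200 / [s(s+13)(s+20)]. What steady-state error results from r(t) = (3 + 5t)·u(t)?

System type = 1 (one pole at s=0). Treating each term separately:
  • 3: tracked with zero error.
  • 5t: e_ss = 5/K_v with K_v=10/13 → 6.5.
Total e_ss = 6.5.

6.5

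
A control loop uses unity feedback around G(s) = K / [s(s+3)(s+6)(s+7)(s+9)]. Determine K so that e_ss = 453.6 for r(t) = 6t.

15

System type = 1 (one pole at s=0).
K_v = lim_{s→0} s·G(s) = K / (3·6·7·9) = (1/1134)·K.
e_ss = 6/K_v = 453.6 ⇒ K_v = 5/378 ⇒ K = (5/378)/(1/1134) = 15.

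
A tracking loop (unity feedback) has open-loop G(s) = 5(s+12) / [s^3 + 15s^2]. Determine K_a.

The denominator has no term below 15s^2 — 2 poles at s=0, type 2.
K_a = lim_{s→0} s^2·G(s) = 5·12 / 15 = 4.

4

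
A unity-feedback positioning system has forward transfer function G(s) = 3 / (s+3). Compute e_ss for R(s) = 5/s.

G(s) has no factors of s in the denominator, so the system is type 0.
K_p = lim_{s→0} G(s) = 3 / (3) = 1.
e_ss = 5/(1 + K_p) = 5/2 = 2.5.

2.5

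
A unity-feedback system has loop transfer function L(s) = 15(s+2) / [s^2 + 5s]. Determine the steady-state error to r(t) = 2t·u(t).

1/3

Lowest-order denominator term is 5s, so the open loop has 1 pole at the origin → type 1 system.
K_v = lim_{s→0} s·L(s) = 15·2 / 5 = 6.
e_ss = 2/K_v = 2/6 = 1/3.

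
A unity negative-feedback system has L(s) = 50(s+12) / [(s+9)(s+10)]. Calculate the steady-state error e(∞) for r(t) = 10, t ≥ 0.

30/23

System type = 0 (no poles at s=0).
K_p = lim_{s→0} L(s) = 50·12 / (9·10) = 20/3.
e_ss = 10/(1 + K_p) = 10/(23/3) = 30/23.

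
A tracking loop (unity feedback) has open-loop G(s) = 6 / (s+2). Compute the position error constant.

G(s) has no factors of s in the denominator, so the system is type 0.
K_p = lim_{s→0} G(s) = 6 / (2) = 3.

3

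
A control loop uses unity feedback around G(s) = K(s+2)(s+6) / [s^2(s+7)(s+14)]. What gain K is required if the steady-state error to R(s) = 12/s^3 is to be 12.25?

The open loop has two poles at the origin → type 2 system.
K_a = lim_{s→0} s^2·G(s) = K·2·6 / (7·14) = (6/49)·K.
e_ss = 12/K_a = 12.25 ⇒ K_a = 48/49 ⇒ K = (48/49)/(6/49) = 8.

8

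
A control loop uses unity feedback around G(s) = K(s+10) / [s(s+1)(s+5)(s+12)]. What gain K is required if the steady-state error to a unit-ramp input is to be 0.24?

System type = 1 (one pole at s=0).
K_v = lim_{s→0} s·G(s) = K·10 / (1·5·12) = (1/6)·K.
e_ss = 1/K_v = 0.24 ⇒ K_v = 25/6 ⇒ K = (25/6)/(1/6) = 25.

25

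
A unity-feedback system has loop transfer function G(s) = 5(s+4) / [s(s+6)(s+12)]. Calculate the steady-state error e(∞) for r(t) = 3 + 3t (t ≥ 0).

10.8

System type = 1 (one pole at s=0). Taking each input component in turn:
  • 3: tracked with zero error.
  • 3t: e_ss = 3/K_v with K_v=5/18 → 10.8.
Total e_ss = 10.8.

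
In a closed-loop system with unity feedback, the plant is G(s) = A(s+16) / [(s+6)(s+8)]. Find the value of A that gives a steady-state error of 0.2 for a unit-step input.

No free integrators in G(s): this is a type 0 system.
K_p = lim_{s→0} G(s) = A·16 / (6·8) = (1/3)·A.
e_ss = 1/(1 + K_p) = 0.2 ⇒ 1 + (1/3)·A = 5 ⇒ A = 12.

12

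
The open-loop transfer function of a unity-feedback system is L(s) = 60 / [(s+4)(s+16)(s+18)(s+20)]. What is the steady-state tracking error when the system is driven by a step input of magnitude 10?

No free integrators in L(s): this is a type 0 system.
K_p = lim_{s→0} L(s) = 60 / (4·16·18·20) = 1/384.
e_ss = 10/(1 + K_p) = 10/(385/384) = 768/77.

768/77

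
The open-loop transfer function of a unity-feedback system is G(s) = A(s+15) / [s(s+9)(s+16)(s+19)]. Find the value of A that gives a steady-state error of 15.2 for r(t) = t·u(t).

G(s) has one factor of s in the denominator, so the system is type 1.
K_v = lim_{s→0} s·G(s) = A·15 / (9·16·19) = (5/912)·A.
e_ss = 1/K_v = 15.2 ⇒ K_v = 5/76 ⇒ A = (5/76)/(5/912) = 12.

12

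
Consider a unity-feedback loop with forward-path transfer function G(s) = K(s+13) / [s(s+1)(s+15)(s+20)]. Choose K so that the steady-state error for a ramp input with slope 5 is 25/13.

The open loop has one pole at the origin → type 1 system.
K_v = lim_{s→0} s·G(s) = K·13 / (1·15·20) = (13/300)·K.
e_ss = 5/K_v = 25/13 ⇒ K_v = 2.6 ⇒ K = 2.6/(13/300) = 60.

60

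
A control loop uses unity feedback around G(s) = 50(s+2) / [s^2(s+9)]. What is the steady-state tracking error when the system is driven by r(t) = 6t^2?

1.08

G(s) has two factors of s in the denominator, so the system is type 2.
K_a = lim_{s→0} s^2·G(s) = 50·2 / (9) = 100/9.
r(t) = 6t^2 gives R(s) = 12/s^3.
e_ss = 12/K_a = 12/(100/9) = 1.08.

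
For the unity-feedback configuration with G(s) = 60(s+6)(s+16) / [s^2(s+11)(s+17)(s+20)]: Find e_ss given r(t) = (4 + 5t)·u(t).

0

System type = 2 (two poles at s=0). Taking each input component in turn:
  • 4: tracked with zero error.
  • 5t: tracked with zero error.
Total e_ss = 0.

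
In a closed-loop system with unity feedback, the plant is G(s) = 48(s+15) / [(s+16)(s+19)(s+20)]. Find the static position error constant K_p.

System type = 0 (no poles at s=0).
K_p = lim_{s→0} G(s) = 48·15 / (16·19·20) = 9/76.

9/76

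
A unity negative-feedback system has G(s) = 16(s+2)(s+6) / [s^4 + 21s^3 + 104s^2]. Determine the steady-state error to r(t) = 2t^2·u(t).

13/6

Lowest-order denominator term is 104s^2, so the open loop has 2 poles at the origin → type 2 system.
K_a = lim_{s→0} s^2·G(s) = 16·2·6 / 104 = 24/13.
r(t) = 2t^2 gives R(s) = 4/s^3.
e_ss = 4/K_a = 4/(24/13) = 13/6.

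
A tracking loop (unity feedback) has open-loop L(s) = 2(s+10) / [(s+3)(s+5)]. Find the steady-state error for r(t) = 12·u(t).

L(s) has no factors of s in the denominator, so the system is type 0.
K_p = lim_{s→0} L(s) = 2·10 / (3·5) = 4/3.
e_ss = 12/(1 + K_p) = 12/(7/3) = 36/7.

36/7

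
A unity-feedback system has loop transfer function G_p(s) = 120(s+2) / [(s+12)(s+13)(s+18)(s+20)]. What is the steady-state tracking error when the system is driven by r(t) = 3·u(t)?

G_p(s) has no factors of s in the denominator, so the system is type 0.
K_p = lim_{s→0} G_p(s) = 120·2 / (12·13·18·20) = 1/234.
e_ss = 3/(1 + K_p) = 3/(235/234) = 702/235.

702/235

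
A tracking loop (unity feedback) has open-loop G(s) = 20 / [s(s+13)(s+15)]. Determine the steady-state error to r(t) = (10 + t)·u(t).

9.75

G(s) has one factor of s in the denominator, so the system is type 1. Taking each input component in turn:
  • 10: tracked with zero error.
  • t: e_ss = 1/K_v with K_v=4/39 → 9.75.
Total e_ss = 9.75.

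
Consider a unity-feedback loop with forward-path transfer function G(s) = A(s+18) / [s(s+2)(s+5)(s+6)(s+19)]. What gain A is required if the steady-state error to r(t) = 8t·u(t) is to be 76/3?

20

The open loop has one pole at the origin → type 1 system.
K_v = lim_{s→0} s·G(s) = A·18 / (2·5·6·19) = (3/190)·A.
e_ss = 8/K_v = 76/3 ⇒ K_v = 6/19 ⇒ A = (6/19)/(3/190) = 20.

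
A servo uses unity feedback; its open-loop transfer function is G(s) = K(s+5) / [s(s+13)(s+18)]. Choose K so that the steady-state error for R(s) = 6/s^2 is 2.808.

G(s) has one factor of s in the denominator, so the system is type 1.
K_v = lim_{s→0} s·G(s) = K·5 / (13·18) = (5/234)·K.
e_ss = 6/K_v = 2.808 ⇒ K_v = 250/117 ⇒ K = (250/117)/(5/234) = 100.

100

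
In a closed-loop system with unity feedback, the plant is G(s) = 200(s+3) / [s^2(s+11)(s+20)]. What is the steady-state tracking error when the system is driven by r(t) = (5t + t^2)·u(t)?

11/15

The open loop has two poles at the origin → type 2 system. Taking each input component in turn:
  • 5t: tracked with zero error.
  • t^2: e_ss = 2/K_a with K_a=30/11 → 11/15.
Total e_ss = 11/15.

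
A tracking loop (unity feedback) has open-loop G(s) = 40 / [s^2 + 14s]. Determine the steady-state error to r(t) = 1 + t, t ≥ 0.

0.35

Lowest-order denominator term is 14s, so the open loop has 1 pole at the origin → type 1 system. Treating each term separately:
  • 1: tracked with zero error.
  • t: e_ss = 1/K_v with K_v=20/7 → 0.35.
Total e_ss = 0.35.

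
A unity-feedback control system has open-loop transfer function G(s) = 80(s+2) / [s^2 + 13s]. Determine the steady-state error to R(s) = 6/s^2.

0.4875

The denominator has no term below 13s — 1 pole at s=0, type 1.
K_v = lim_{s→0} s·G(s) = 80·2 / 13 = 160/13.
e_ss = 6/K_v = 6/(160/13) = 0.4875.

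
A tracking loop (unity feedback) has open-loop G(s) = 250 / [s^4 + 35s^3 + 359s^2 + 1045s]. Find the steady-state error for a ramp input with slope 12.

50.16

The denominator has no term below 1045s — 1 pole at s=0, type 1.
K_v = lim_{s→0} s·G(s) = 250 / 1045 = 50/209.
e_ss = 12/K_v = 12/(50/209) = 50.16.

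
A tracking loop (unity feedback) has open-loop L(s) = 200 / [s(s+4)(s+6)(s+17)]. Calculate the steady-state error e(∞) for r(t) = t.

System type = 1 (one pole at s=0).
K_v = lim_{s→0} s·L(s) = 200 / (4·6·17) = 25/51.
e_ss = 1/K_v = 1/(25/51) = 2.04.

2.04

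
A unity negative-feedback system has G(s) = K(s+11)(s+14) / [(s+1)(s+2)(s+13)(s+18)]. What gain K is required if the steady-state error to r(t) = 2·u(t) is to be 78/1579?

120

The open loop has no poles at the origin → type 0 system.
K_p = lim_{s→0} G(s) = K·11·14 / (1·2·13·18) = (77/234)·K.
e_ss = 2/(1 + K_p) = 78/1579 ⇒ 1 + (77/234)·K = 1579/39 ⇒ K = 120.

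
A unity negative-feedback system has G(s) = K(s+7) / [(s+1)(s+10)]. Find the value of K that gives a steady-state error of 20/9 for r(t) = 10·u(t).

5

The open loop has no poles at the origin → type 0 system.
K_p = lim_{s→0} G(s) = K·7 / (1·10) = 0.7·K.
e_ss = 10/(1 + K_p) = 20/9 ⇒ 1 + 0.7·K = 4.5 ⇒ K = 5.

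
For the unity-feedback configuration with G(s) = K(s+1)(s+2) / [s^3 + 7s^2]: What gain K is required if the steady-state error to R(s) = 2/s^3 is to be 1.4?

Lowest-order denominator term is 7s^2, so the open loop has 2 poles at the origin → type 2 system.
K_a = lim_{s→0} s^2·G(s) = K·1·2 / 7 = (2/7)·K.
e_ss = 2/K_a = 1.4 ⇒ K_a = 10/7 ⇒ K = (10/7)/(2/7) = 5.

5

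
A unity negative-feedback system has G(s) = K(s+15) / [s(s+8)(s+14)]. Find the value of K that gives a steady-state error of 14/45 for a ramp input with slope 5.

120

One free integrator in G(s): this is a type 1 system.
K_v = lim_{s→0} s·G(s) = K·15 / (8·14) = (15/112)·K.
e_ss = 5/K_v = 14/45 ⇒ K_v = 225/14 ⇒ K = (225/14)/(15/112) = 120.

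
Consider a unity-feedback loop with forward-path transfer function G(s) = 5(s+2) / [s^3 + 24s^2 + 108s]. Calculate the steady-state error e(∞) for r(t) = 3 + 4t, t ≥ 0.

Factoring s from the denominator leaves a polynomial with constant term 108, so the system is type 1. Treating each term separately:
  • 3: tracked with zero error.
  • 4t: e_ss = 4/K_v with K_v=5/54 → 43.2.
Total e_ss = 43.2.

43.2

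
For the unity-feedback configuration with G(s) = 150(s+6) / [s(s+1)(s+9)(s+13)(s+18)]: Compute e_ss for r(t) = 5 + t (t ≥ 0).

2.34

The open loop has one pole at the origin → type 1 system. Treating each term separately:
  • 5: tracked with zero error.
  • t: e_ss = 1/K_v with K_v=50/117 → 2.34.
Total e_ss = 2.34.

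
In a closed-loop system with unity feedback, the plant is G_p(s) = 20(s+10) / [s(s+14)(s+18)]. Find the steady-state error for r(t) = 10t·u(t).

12.6

G_p(s) has one factor of s in the denominator, so the system is type 1.
K_v = lim_{s→0} s·G_p(s) = 20·10 / (14·18) = 50/63.
e_ss = 10/K_v = 10/(50/63) = 12.6.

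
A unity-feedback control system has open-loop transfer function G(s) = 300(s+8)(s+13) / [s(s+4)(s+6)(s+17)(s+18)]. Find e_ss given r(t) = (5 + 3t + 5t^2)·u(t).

infinity

One free integrator in G(s): this is a type 1 system. Treating each term separately:
  • 5: tracked with zero error.
  • 3t: e_ss = 3/K_v with K_v=650/153 → 459/650.
  • 5t^2: a type-1 system cannot track it, e_ss → ∞.
The unbounded component dominates.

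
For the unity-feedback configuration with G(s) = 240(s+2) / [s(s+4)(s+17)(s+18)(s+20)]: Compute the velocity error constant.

1/51

The open loop has one pole at the origin → type 1 system.
K_v = lim_{s→0} s·G(s) = 240·2 / (4·17·18·20) = 1/51.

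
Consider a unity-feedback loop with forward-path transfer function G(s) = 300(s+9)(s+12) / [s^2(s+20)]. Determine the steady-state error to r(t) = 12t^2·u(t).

System type = 2 (two poles at s=0).
K_a = lim_{s→0} s^2·G(s) = 300·9·12 / (20) = 1620.
r(t) = 12t^2 gives R(s) = 24/s^3.
e_ss = 24/K_a = 24/1620 = 2/135.

2/135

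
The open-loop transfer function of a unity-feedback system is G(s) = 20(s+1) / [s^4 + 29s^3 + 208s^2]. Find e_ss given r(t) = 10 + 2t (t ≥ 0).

The denominator has no term below 208s^2 — 2 poles at s=0, type 2. Treating each term separately:
  • 10: tracked with zero error.
  • 2t: tracked with zero error.
Total e_ss = 0.

0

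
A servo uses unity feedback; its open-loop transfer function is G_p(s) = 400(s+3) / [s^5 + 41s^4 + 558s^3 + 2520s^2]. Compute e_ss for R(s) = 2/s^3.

4.2

Lowest-order denominator term is 2520s^2, so the open loop has 2 poles at the origin → type 2 system.
K_a = lim_{s→0} s^2·G_p(s) = 400·3 / 2520 = 10/21.
r(t) = t^2 gives R(s) = 2/s^3.
e_ss = 2/K_a = 2/(10/21) = 4.2.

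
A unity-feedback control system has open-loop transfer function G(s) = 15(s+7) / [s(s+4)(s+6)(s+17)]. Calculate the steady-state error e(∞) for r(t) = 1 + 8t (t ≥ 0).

1088/35

System type = 1 (one pole at s=0). Treating each term separately:
  • 1: tracked with zero error.
  • 8t: e_ss = 8/K_v with K_v=35/136 → 1088/35.
Total e_ss = 1088/35.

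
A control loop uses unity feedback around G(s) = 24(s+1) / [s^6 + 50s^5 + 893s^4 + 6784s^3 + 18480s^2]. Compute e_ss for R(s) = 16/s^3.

12320

Lowest-order denominator term is 18480s^2, so the open loop has 2 poles at the origin → type 2 system.
K_a = lim_{s→0} s^2·G(s) = 24·1 / 18480 = 1/770.
r(t) = 8t^2 gives R(s) = 16/s^3.
e_ss = 16/K_a = 16/(1/770) = 12320.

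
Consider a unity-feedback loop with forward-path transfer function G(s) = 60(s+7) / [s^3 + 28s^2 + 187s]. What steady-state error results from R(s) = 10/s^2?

Lowest-order denominator term is 187s, so the open loop has 1 pole at the origin → type 1 system.
K_v = lim_{s→0} s·G(s) = 60·7 / 187 = 420/187.
e_ss = 10/K_v = 10/(420/187) = 187/42.

187/42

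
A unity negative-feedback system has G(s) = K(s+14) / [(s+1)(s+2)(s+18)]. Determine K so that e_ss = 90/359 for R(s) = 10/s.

The open loop has no poles at the origin → type 0 system.
K_p = lim_{s→0} G(s) = K·14 / (1·2·18) = (7/18)·K.
e_ss = 10/(1 + K_p) = 90/359 ⇒ 1 + (7/18)·K = 359/9 ⇒ K = 100.

100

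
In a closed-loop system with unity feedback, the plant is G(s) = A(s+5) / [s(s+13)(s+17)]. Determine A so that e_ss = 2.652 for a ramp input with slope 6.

100

G(s) has one factor of s in the denominator, so the system is type 1.
K_v = lim_{s→0} s·G(s) = A·5 / (13·17) = (5/221)·A.
e_ss = 6/K_v = 2.652 ⇒ K_v = 500/221 ⇒ A = (500/221)/(5/221) = 100.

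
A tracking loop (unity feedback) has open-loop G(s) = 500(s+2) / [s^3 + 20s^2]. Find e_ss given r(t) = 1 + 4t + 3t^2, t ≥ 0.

0.12

Lowest-order denominator term is 20s^2, so the open loop has 2 poles at the origin → type 2 system. Treating each term separately:
  • 1: tracked with zero error.
  • 4t: tracked with zero error.
  • 3t^2: e_ss = 6/K_a with K_a=50 → 0.12.
Total e_ss = 0.12.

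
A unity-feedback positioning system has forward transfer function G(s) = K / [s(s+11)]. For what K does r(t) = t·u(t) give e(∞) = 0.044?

250

G(s) has one factor of s in the denominator, so the system is type 1.
K_v = lim_{s→0} s·G(s) = K / (11) = (1/11)·K.
e_ss = 1/K_v = 0.044 ⇒ K_v = 250/11 ⇒ K = (250/11)/(1/11) = 250.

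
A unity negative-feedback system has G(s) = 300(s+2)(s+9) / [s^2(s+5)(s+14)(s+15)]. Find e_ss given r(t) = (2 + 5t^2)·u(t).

The open loop has two poles at the origin → type 2 system. Taking each input component in turn:
  • 2: tracked with zero error.
  • 5t^2: e_ss = 10/K_a with K_a=36/7 → 35/18.
Total e_ss = 35/18.

35/18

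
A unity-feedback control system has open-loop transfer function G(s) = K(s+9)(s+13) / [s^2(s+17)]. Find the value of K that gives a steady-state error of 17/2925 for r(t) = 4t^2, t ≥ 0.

The open loop has two poles at the origin → type 2 system.
K_a = lim_{s→0} s^2·G(s) = K·9·13 / (17) = (117/17)·K.
e_ss = 8/K_a = 17/2925 ⇒ K_a = 23400/17 ⇒ K = (23400/17)/(117/17) = 200.

200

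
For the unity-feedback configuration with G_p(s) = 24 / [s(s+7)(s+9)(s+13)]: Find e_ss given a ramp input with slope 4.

One free integrator in G_p(s): this is a type 1 system.
K_v = lim_{s→0} s·G_p(s) = 24 / (7·9·13) = 8/273.
e_ss = 4/K_v = 4/(8/273) = 136.5.

136.5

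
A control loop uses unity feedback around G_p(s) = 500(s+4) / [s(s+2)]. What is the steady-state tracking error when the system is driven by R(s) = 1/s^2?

G_p(s) has one factor of s in the denominator, so the system is type 1.
K_v = lim_{s→0} s·G_p(s) = 500·4 / (2) = 1000.
e_ss = 1/K_v = 1/1000 = 0.001.

0.001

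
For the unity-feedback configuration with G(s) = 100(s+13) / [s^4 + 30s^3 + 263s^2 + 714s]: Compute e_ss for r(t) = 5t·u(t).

The denominator has no term below 714s — 1 pole at s=0, type 1.
K_v = lim_{s→0} s·G(s) = 100·13 / 714 = 650/357.
e_ss = 5/K_v = 5/(650/357) = 357/130.

357/130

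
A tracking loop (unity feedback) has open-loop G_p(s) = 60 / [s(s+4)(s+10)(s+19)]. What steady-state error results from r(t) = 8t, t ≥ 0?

G_p(s) has one factor of s in the denominator, so the system is type 1.
K_v = lim_{s→0} s·G_p(s) = 60 / (4·10·19) = 3/38.
e_ss = 8/K_v = 8/(3/38) = 304/3.

304/3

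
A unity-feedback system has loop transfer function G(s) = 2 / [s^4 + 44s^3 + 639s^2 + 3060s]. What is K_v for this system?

1/1530

Lowest-order denominator term is 3060s, so the open loop has 1 pole at the origin → type 1 system.
K_v = lim_{s→0} s·G(s) = 2 / 3060 = 1/1530.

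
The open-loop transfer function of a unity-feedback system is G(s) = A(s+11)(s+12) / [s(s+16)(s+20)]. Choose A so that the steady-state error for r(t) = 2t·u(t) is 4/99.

G(s) has one factor of s in the denominator, so the system is type 1.
K_v = lim_{s→0} s·G(s) = A·11·12 / (16·20) = 0.4125·A.
e_ss = 2/K_v = 4/99 ⇒ K_v = 49.5 ⇒ A = 49.5/0.4125 = 120.

120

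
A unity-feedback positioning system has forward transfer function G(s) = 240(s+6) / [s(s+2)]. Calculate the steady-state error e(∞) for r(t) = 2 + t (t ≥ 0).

The open loop has one pole at the origin → type 1 system. Taking each input component in turn:
  • 2: tracked with zero error.
  • t: e_ss = 1/K_v with K_v=720 → 1/720.
Total e_ss = 1/720.

1/720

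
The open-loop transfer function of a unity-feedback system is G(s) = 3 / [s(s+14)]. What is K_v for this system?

System type = 1 (one pole at s=0).
K_v = lim_{s→0} s·G(s) = 3 / (14) = 3/14.

3/14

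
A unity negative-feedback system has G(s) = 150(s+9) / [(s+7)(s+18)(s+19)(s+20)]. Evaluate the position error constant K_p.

The open loop has no poles at the origin → type 0 system.
K_p = lim_{s→0} G(s) = 150·9 / (7·18·19·20) = 15/532.

15/532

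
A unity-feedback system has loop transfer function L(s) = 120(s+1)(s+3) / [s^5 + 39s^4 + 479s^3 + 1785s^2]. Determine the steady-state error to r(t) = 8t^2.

238/3

Lowest-order denominator term is 1785s^2, so the open loop has 2 poles at the origin → type 2 system.
K_a = lim_{s→0} s^2·L(s) = 120·1·3 / 1785 = 24/119.
r(t) = 8t^2 gives R(s) = 16/s^3.
e_ss = 16/K_a = 16/(24/119) = 238/3.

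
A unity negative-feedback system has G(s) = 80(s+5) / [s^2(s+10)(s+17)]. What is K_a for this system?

40/17

The open loop has two poles at the origin → type 2 system.
K_a = lim_{s→0} s^2·G(s) = 80·5 / (10·17) = 40/17.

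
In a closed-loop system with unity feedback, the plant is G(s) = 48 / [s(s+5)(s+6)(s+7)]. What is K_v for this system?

The open loop has one pole at the origin → type 1 system.
K_v = lim_{s→0} s·G(s) = 48 / (5·6·7) = 8/35.

8/35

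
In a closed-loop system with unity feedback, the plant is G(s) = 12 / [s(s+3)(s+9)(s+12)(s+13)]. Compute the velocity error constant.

The open loop has one pole at the origin → type 1 system.
K_v = lim_{s→0} s·G(s) = 12 / (3·9·12·13) = 1/351.

1/351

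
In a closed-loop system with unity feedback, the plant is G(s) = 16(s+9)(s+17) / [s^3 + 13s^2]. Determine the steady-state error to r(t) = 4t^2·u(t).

The denominator has no term below 13s^2 — 2 poles at s=0, type 2.
K_a = lim_{s→0} s^2·G(s) = 16·9·17 / 13 = 2448/13.
r(t) = 4t^2 gives R(s) = 8/s^3.
e_ss = 8/K_a = 8/(2448/13) = 13/306.

13/306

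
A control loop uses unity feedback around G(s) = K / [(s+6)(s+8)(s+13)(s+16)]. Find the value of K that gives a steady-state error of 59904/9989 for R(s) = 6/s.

G(s) has no factors of s in the denominator, so the system is type 0.
K_p = lim_{s→0} G(s) = K / (6·8·13·16) = (1/9984)·K.
e_ss = 6/(1 + K_p) = 59904/9989 ⇒ 1 + (1/9984)·K = 9989/9984 ⇒ K = 5.

5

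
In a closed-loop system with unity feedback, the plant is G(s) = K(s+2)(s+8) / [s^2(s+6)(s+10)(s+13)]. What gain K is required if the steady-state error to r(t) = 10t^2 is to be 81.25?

The open loop has two poles at the origin → type 2 system.
K_a = lim_{s→0} s^2·G(s) = K·2·8 / (6·10·13) = (4/195)·K.
e_ss = 20/K_a = 81.25 ⇒ K_a = 16/65 ⇒ K = (16/65)/(4/195) = 12.

12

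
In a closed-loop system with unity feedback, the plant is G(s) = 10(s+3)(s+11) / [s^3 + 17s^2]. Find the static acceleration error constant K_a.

The denominator has no term below 17s^2 — 2 poles at s=0, type 2.
K_a = lim_{s→0} s^2·G(s) = 10·3·11 / 17 = 330/17.

330/17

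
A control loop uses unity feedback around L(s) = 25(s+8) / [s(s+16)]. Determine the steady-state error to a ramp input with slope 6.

One free integrator in L(s): this is a type 1 system.
K_v = lim_{s→0} s·L(s) = 25·8 / (16) = 12.5.
e_ss = 6/K_v = 6/12.5 = 0.48.

0.48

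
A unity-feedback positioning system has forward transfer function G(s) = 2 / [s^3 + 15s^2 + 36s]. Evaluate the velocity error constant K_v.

1/18

The denominator has no term below 36s — 1 pole at s=0, type 1.
K_v = lim_{s→0} s·G(s) = 2 / 36 = 1/18.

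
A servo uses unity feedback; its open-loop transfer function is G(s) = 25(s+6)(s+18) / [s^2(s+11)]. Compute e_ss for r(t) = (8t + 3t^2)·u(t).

11/450

The open loop has two poles at the origin → type 2 system. Taking each input component in turn:
  • 8t: tracked with zero error.
  • 3t^2: e_ss = 6/K_a with K_a=2700/11 → 11/450.
Total e_ss = 11/450.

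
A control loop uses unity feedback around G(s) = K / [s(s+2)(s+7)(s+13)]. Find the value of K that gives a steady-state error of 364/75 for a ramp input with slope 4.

One free integrator in G(s): this is a type 1 system.
K_v = lim_{s→0} s·G(s) = K / (2·7·13) = (1/182)·K.
e_ss = 4/K_v = 364/75 ⇒ K_v = 75/91 ⇒ K = (75/91)/(1/182) = 150.

150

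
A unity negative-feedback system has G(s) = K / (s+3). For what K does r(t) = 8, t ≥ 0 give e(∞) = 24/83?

System type = 0 (no poles at s=0).
K_p = lim_{s→0} G(s) = K / (3) = (1/3)·K.
e_ss = 8/(1 + K_p) = 24/83 ⇒ 1 + (1/3)·K = 83/3 ⇒ K = 80.

80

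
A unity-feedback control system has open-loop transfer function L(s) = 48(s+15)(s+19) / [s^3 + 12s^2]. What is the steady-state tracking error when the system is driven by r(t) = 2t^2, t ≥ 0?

1/285

The denominator has no term below 12s^2 — 2 poles at s=0, type 2.
K_a = lim_{s→0} s^2·L(s) = 48·15·19 / 12 = 1140.
r(t) = 2t^2 gives R(s) = 4/s^3.
e_ss = 4/K_a = 4/1140 = 1/285.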